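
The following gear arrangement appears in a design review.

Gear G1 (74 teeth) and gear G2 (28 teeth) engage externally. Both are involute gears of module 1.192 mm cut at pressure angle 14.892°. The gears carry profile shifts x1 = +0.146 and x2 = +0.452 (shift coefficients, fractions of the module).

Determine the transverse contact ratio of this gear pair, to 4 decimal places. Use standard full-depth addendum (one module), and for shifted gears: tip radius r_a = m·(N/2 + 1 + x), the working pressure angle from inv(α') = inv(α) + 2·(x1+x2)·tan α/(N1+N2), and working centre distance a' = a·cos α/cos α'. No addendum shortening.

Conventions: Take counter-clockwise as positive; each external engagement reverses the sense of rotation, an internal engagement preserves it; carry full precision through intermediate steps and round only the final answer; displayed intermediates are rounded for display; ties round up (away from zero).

1.8509

single-mesh involute tooth geometry (74T engaging 28T at module 1.192)
base radii: r_b1 = 42.622634, r_b2 = 16.127483
tip radii: r_a1 = 45.470032, r_a2 = 18.418784
inv(α') = inv(14.892°) + 2·(+0.146+0.452)·tan α/(74+28) = 0.00913365  ⇒  α' = 17.06650°
a' = a·cos α / cos α' = 60.7920·cos 14.892°/cos 17.06650° = 61.456362
action lengths: √(r_a1²−r_b1²) = 15.837769, √(r_a2²−r_b2²) = 8.896960
base pitch p_b = π·m·cos α = 3.618999
CR = (15.837769 + 8.896960 − 61.456362·sin 17.06650°)/3.618999 = 1.850906
contact ratio ≈ 1.8509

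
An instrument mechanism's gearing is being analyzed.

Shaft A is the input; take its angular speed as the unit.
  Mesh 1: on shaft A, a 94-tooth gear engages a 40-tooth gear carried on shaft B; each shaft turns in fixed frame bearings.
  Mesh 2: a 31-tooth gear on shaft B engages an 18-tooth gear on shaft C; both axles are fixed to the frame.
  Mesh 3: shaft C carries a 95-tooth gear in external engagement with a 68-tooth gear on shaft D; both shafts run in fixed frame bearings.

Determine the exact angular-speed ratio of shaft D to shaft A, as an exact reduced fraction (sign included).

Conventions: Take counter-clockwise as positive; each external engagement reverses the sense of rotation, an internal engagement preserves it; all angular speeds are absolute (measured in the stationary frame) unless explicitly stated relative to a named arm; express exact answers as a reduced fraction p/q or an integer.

-27683/4896

class = fixed-axis compound train [3 meshes; 3 ratios multiply, 3 sense flips]
mesh 1 [94T→40T]: running ratio 47/20, sense −
mesh 2 [31T→18T]: running ratio 1457/360, sense +
mesh 3 [95T→68T]: running ratio 27683/4896, sense −
ω_out/ω_in = -27683/4896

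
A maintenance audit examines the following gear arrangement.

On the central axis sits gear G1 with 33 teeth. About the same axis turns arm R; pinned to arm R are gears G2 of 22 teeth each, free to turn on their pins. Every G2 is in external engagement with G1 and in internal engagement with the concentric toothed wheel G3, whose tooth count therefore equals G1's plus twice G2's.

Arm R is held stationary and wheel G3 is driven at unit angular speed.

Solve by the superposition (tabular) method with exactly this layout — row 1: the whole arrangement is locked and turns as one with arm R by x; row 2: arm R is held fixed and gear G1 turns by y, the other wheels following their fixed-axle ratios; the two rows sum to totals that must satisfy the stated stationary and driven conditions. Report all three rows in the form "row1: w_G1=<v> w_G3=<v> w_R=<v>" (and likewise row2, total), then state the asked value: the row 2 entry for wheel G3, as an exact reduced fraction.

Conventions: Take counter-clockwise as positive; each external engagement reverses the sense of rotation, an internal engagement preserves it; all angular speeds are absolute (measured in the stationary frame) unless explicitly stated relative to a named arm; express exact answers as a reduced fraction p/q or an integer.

recognized (axles ride arm R): planetary set, 33/22/77 teeth
row 1: whole set turns with the arm by x
superposition row 2 [arm held]: sun y, ring −(33/77)·y, arm 0
boundary: total ω_arm = x = 0 and total ω_ring = x − (33/77)·y = 1  ⇒  y = -7/3, x = 0
row 2 ring = −(33/77)·(-7/3) = 1
totals (row 1 + row 2): sun 0 + (-7/3) = -7/3, ring 0 + 1 = 1, arm 0 + 0 = 0
asked cell (row2, ring) = 1

row1: w_G1=0 w_G3=0 w_R=0
row2: w_G1=-7/3 w_G3=1 w_R=0
total: w_G1=-7/3 w_G3=1 w_R=0
asked value: 1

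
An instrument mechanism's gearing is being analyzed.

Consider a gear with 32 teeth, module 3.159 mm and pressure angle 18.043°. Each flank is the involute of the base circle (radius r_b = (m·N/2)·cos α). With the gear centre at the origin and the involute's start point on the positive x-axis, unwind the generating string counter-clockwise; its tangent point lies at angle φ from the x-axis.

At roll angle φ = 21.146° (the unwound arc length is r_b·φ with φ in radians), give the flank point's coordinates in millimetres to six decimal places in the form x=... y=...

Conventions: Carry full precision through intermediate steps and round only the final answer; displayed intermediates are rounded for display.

x=51.220888 y=0.794398

class = single-mesh tooth geometry [base-circle involute, m = 3.159, 32T]
pitch radius r_p = m·N/2 = 3.159·32/2 = 50.544000
base radius r_b = r_p·cos α = 50.544000·cos 18.043° = 48.058465
roll angle φ = 21.146° = 0.36906732 rad
x = r_b·(cos φ + φ·sin φ) = 51.220888
y = r_b·(sin φ − φ·cos φ) = 0.794398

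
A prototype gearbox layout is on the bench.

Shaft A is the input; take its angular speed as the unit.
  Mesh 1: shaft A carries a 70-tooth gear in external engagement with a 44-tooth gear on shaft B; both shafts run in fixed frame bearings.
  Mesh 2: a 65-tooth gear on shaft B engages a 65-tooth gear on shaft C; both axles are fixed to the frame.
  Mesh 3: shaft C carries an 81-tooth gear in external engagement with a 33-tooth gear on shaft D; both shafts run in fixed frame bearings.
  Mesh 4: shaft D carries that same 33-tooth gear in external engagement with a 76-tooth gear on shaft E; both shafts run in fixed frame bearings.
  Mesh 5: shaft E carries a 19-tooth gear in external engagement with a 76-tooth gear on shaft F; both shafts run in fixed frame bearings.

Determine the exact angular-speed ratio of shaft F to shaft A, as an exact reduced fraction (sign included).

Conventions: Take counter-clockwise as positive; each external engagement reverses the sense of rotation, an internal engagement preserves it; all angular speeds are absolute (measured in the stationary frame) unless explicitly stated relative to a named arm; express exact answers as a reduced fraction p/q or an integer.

-2835/6688

class = fixed-axis compound train [5 meshes; 5 ratios multiply, 5 sense flips]
mesh 1 [70T→44T]: running ratio 35/22, sense −
mesh 2 [65T→65T]: running ratio 35/22, sense +
mesh 3 [81T→33T]: running ratio 945/242, sense −
mesh 4 [33T→76T]: running ratio 2835/1672, sense +
mesh 5 [19T→76T]: running ratio 2835/6688, sense −
ω_out/ω_in = -2835/6688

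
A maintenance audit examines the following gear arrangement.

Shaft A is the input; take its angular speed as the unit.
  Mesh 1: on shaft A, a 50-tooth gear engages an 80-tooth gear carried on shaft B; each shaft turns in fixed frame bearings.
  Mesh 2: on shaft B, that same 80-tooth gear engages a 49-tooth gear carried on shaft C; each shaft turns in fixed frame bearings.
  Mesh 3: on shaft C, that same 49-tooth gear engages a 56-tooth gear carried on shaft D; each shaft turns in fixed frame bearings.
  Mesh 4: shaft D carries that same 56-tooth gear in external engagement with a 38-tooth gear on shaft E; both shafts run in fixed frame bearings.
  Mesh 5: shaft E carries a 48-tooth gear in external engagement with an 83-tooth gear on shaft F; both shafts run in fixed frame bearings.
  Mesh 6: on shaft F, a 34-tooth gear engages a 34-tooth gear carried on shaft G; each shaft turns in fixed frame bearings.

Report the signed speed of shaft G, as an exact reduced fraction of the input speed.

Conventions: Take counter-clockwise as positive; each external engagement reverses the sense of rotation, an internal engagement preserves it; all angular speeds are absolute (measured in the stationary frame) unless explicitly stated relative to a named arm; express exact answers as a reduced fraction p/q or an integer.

1200/1577

6-mesh fixed-axis compound train (all bearings frame-fixed)
mesh 1 [50T→80T]: |ω|/ω_in = 1×50/80 = 5/8, sense flips to −
mesh 2 [80T→49T]: |ω|/ω_in = (5/8)×80/49 = 50/49, sense flips to +
mesh 3 [49T→56T]: |ω|/ω_in = (50/49)×49/56 = 25/28, sense flips to −
mesh 4 [56T→38T]: |ω|/ω_in = (25/28)×56/38 = 25/19, sense flips to +
mesh 5 [48T→83T]: |ω|/ω_in = (25/19)×48/83 = 1200/1577, sense flips to −
mesh 6 [34T→34T]: |ω|/ω_in = (1200/1577)×34/34 = 1200/1577, sense flips to +
signed output speed (× input speed) = 1200/1577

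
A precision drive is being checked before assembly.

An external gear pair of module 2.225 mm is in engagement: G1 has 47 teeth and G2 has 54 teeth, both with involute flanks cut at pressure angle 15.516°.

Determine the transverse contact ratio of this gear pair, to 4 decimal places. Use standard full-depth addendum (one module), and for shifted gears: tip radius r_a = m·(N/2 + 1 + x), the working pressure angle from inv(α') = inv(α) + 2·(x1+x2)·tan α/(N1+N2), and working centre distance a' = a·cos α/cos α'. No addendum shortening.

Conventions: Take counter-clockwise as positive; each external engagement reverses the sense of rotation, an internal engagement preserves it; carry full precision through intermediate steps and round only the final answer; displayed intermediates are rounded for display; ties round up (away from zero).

2.0476

topology: single-mesh involute geometry — m = 2.225, 47T/54T pair
base radii: r_b1 = 50.381923, r_b2 = 57.885614
tip radii: r_a1 = 54.512500, r_a2 = 62.300000
no profile shift: α' = α, a' = a
action lengths: √(r_a1²−r_b1²) = 20.815246, √(r_a2²−r_b2²) = 23.033577
base pitch p_b = π·m·cos α = 6.735297
CR = (20.815246 + 23.033577 − 112.362500·sin 15.51600°)/6.735297 = 2.047574
contact ratio ≈ 2.0476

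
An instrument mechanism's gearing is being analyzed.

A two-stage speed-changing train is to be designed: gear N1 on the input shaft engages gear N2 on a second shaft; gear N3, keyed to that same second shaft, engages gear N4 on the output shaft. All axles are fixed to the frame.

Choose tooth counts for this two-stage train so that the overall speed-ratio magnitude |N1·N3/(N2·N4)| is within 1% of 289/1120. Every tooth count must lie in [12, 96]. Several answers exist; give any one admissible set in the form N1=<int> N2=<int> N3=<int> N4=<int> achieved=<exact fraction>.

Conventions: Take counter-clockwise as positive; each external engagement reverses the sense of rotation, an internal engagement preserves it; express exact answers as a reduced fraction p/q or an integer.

design class (target 289/1120): fixed-axis compound train
target = 289/1120 in lowest terms: an exact hit needs N1·N3 = k·289 and N2·N4 = k·1120 for one integer k, every count in [12, 96]; additionally prefer no 1:1 stage (N1 ≠ N2, N3 ≠ N4)
k = 1: N1·N3 = 289 = 17·17, N2·N4 = 1120 = 14·80
achieved = 17·17/(14·80) = 289/1120; |achieved − target| = 0 ≤ 289/112000 ✓

N1=17 N2=14 N3=17 N4=80 achieved=289/1120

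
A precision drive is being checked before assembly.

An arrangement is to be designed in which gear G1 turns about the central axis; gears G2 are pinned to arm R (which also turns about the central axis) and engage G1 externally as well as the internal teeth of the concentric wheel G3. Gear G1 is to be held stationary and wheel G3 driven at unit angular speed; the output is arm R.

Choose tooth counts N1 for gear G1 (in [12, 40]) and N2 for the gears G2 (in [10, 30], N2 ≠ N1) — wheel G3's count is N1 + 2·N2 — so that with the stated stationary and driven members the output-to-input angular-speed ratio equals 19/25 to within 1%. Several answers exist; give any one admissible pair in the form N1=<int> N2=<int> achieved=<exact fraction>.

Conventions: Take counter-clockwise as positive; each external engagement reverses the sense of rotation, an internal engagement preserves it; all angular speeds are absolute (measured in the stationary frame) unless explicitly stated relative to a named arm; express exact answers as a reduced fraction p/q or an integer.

N1=12 N2=13 achieved=19/25

planetary set to be sized for 19/25 (Willis relation)
Willis with ω_sun = 0: ω_arm/ω_ring = N3/(N1+N3); set equal to 19/25  ⇒  N3/N1 = (19/25)/(1 − 19/25) = 19/6
N3 = N1 + 2·N2  ⇒  N2/N1 = (N3/N1 − 1)/2 = (19/6 − 1)/2 = 13/12
smallest multiple with N1 ≥ 12 and N2 ≥ 10: k = 1  ⇒  N1 = 1·12 = 12, N2 = 1·13 = 13 (N1 ≤ 40, N2 ≤ 30, N2 ≠ N1 ✓), N3 = 12 + 2·13 = 38
check: N3/(N1+N3) with N1 = 12, N3 = 38 gives 19/25; |achieved − target| = 0 ≤ 19/2500 ✓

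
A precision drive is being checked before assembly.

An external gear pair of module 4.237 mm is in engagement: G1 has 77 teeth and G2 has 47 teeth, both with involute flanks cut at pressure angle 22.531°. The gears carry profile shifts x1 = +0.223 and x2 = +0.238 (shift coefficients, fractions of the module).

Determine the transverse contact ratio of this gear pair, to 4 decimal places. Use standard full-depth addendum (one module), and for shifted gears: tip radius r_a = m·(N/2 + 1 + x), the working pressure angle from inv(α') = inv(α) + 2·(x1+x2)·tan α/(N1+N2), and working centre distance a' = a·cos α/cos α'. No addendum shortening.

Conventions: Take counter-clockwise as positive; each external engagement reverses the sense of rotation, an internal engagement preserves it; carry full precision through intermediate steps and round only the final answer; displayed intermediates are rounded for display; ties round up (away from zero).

single-mesh involute tooth geometry (77T engaging 47T at module 4.237)
base radii: r_b1 = 150.673590, r_b2 = 91.969594
tip radii: r_a1 = 168.306351, r_a2 = 104.814906
inv(α') = inv(22.531°) + 2·(+0.223+0.238)·tan α/(77+47) = 0.02469205  ⇒  α' = 23.50971°
a' = a·cos α / cos α' = 262.6940·cos 22.531°/cos 23.50971° = 264.607596
action lengths: √(r_a1²−r_b1²) = 74.996648, √(r_a2²−r_b2²) = 50.276817
base pitch p_b = π·m·cos α = 12.294936
CR = (74.996648 + 50.276817 − 264.607596·sin 23.50971°)/12.294936 = 1.603939
contact ratio ≈ 1.6039

1.6039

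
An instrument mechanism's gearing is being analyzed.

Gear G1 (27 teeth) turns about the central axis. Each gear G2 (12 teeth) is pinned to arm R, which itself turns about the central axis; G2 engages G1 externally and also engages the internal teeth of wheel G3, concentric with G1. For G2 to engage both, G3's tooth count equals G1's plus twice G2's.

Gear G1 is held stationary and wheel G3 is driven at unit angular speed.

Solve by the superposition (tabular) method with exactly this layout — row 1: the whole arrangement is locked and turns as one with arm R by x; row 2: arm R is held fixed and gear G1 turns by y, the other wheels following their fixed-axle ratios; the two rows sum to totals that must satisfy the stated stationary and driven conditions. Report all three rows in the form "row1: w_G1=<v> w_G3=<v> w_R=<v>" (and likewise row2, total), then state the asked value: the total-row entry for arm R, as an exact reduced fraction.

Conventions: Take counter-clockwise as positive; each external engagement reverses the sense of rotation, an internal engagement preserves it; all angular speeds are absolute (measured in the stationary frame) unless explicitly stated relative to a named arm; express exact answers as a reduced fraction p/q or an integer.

recognized (axles ride arm R): planetary set, 27/12/51 teeth
row 1: whole set turns with the arm by x
row 2 — arm fixed, fixed-axis ratios: sun y, ring −(27/51)·y, arm 0
boundary: total ω_sun = x + y = 0 and total ω_ring = x − (27/51)·y = 1  ⇒  y = -17/26, x = 17/26
row 2 ring = −(27/51)·(-17/26) = 9/26
totals (row 1 + row 2): sun 17/26 + (-17/26) = 0, ring 17/26 + 9/26 = 1, arm 17/26 + 0 = 17/26
asked cell (total, arm) = 17/26

row1: w_G1=17/26 w_G3=17/26 w_R=17/26
row2: w_G1=-17/26 w_G3=9/26 w_R=0
total: w_G1=0 w_G3=1 w_R=17/26
asked value: 17/26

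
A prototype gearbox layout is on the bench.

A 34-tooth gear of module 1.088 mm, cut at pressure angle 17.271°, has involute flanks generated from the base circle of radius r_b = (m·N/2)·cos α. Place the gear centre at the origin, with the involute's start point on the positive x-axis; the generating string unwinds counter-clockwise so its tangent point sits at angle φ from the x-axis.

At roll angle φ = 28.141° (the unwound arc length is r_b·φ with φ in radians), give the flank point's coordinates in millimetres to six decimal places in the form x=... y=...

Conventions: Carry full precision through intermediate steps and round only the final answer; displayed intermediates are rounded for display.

class = single-mesh tooth geometry [base-circle involute, m = 1.088, 34T]
pitch radius r_p = m·N/2 = 1.088·34/2 = 18.496000
base radius r_b = r_p·cos α = 18.496000·cos 17.271° = 17.662037
roll angle φ = 28.141° = 0.49115310 rad
x = r_b·(cos φ + φ·sin φ) = 19.665593
y = r_b·(sin φ − φ·cos φ) = 0.680859

x=19.665593 y=0.680859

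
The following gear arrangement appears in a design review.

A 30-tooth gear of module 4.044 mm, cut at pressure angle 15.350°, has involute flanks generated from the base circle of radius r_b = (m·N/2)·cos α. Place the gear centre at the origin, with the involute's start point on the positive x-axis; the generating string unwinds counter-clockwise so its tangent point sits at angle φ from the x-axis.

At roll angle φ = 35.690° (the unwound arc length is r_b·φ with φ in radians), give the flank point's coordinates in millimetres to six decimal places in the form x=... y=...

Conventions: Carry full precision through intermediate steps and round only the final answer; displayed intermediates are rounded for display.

x=68.767360 y=4.532433

recognized (one wheel, involute flank): single-mesh tooth geometry, m = 4.044, N = 30
pitch radius r_p = m·N/2 = 4.044·30/2 = 60.660000
base radius r_b = r_p·cos α = 60.660000·cos 15.350° = 58.496062
roll angle φ = 35.690° = 0.62290801 rad
x = r_b·(cos φ + φ·sin φ) = 68.767360
y = r_b·(sin φ − φ·cos φ) = 4.532433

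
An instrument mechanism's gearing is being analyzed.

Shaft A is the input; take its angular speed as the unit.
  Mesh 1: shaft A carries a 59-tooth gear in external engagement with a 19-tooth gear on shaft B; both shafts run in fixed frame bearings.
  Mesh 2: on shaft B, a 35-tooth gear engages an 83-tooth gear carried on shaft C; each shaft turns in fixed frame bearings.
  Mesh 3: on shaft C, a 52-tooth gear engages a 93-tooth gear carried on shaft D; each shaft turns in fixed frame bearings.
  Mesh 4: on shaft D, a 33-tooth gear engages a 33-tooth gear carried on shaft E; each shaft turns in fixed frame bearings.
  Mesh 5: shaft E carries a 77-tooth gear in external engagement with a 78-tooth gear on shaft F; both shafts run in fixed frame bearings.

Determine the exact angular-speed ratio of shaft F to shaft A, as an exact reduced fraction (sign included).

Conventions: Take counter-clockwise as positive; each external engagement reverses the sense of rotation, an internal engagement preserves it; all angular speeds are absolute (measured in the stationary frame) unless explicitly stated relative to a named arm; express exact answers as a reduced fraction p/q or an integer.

-318010/439983

class = fixed-axis compound train [5 meshes; 5 ratios multiply, 5 sense flips]
mesh 1 [59T→19T]: running ratio 59/19, sense −
mesh 2 [35T→83T]: running ratio 2065/1577, sense +
mesh 3 [52T→93T]: running ratio 107380/146661, sense −
mesh 4 [33T→33T]: running ratio 107380/146661, sense +
mesh 5 [77T→78T]: running ratio 318010/439983, sense −
ω_out/ω_in = -318010/439983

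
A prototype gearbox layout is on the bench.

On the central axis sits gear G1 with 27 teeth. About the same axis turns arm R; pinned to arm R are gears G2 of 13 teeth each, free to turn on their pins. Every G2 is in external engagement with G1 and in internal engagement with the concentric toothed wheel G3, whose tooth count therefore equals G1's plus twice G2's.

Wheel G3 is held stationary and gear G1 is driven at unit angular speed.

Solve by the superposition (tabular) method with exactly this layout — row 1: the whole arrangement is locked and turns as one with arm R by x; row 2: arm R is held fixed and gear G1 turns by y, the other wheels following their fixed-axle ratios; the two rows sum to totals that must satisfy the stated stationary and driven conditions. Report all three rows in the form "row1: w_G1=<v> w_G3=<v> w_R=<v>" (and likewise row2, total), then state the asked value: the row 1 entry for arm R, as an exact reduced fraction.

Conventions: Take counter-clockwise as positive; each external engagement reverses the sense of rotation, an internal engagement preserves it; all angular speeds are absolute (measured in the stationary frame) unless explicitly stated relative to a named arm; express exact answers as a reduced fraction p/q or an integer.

row1: w_G1=27/80 w_G3=27/80 w_R=27/80
row2: w_G1=53/80 w_G3=-27/80 w_R=0
total: w_G1=1 w_G3=0 w_R=27/80
asked value: 27/80

topology: planetary set — G1 27T / G2 13T / G3 53T, arm = carrier (Willis)
row 1: whole set turns with the arm by x
row 2: sun turns y, ring = −(27/53)·y, arm 0
boundary: total ω_ring = x − (27/53)·y = 0 and total ω_sun = x + y = 1  ⇒  y = 53/80, x = 27/80
row 2 ring = −(27/53)·53/80 = -27/80
totals (row 1 + row 2): sun 27/80 + 53/80 = 1, ring 27/80 + (-27/80) = 0, arm 27/80 + 0 = 27/80
asked cell (row1, arm) = 27/80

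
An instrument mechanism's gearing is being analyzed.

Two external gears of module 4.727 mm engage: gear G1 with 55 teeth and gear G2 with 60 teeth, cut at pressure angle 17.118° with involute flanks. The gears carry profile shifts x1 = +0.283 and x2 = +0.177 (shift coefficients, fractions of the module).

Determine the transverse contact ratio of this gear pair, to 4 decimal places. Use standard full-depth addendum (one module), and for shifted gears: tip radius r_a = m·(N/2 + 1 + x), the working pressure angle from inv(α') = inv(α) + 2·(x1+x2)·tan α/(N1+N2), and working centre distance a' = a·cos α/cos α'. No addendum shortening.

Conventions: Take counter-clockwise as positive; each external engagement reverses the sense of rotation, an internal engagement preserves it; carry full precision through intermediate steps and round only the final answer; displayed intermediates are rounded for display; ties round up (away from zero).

recognized (one external pair, fixed centres): single-mesh tooth geometry, m = 4.727, N1 = 55, N2 = 60
base radii: r_b1 = 124.233909, r_b2 = 135.527901
tip radii: r_a1 = 136.057241, r_a2 = 147.373679
inv(α') = inv(17.118°) + 2·(+0.283+0.177)·tan α/(55+60) = 0.01168251  ⇒  α' = 18.48622°
a' = a·cos α / cos α' = 271.8025·cos 17.118°/cos 18.48622° = 273.894800
action lengths: √(r_a1²−r_b1²) = 55.475297, √(r_a2²−r_b2²) = 57.889458
base pitch p_b = π·m·cos α = 14.192449
CR = (55.475297 + 57.889458 − 273.894800·sin 18.48622°)/14.192449 = 1.868538
contact ratio ≈ 1.8685

1.8685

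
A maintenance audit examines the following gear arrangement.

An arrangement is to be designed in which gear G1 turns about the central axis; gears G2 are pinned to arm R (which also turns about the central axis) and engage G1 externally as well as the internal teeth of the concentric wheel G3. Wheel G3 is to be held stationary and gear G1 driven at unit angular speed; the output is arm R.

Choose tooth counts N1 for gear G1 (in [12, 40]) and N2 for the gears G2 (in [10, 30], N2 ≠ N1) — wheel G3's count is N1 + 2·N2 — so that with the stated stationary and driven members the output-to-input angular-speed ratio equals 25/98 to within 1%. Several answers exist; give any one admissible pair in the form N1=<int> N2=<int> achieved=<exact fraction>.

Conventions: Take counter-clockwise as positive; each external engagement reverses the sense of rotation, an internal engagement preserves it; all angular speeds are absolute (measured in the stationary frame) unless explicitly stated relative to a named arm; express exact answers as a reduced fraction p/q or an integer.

planetary set to be sized for 25/98 (Willis relation)
Willis with ω_ring = 0: ω_arm/ω_sun = N1/(N1+N3); set equal to 25/98  ⇒  N3/N1 = 1/(25/98) − 1 = 73/25
N3 = N1 + 2·N2  ⇒  N2/N1 = (N3/N1 − 1)/2 = (73/25 − 1)/2 = 24/25
smallest multiple with N1 ≥ 12 and N2 ≥ 10: k = 1  ⇒  N1 = 1·25 = 25, N2 = 1·24 = 24 (N1 ≤ 40, N2 ≤ 30, N2 ≠ N1 ✓), N3 = 25 + 2·24 = 73
check: N1/(N1+N3) with N1 = 25, N3 = 73 gives 25/98; |achieved − target| = 0 ≤ 1/392 ✓

N1=25 N2=24 achieved=25/98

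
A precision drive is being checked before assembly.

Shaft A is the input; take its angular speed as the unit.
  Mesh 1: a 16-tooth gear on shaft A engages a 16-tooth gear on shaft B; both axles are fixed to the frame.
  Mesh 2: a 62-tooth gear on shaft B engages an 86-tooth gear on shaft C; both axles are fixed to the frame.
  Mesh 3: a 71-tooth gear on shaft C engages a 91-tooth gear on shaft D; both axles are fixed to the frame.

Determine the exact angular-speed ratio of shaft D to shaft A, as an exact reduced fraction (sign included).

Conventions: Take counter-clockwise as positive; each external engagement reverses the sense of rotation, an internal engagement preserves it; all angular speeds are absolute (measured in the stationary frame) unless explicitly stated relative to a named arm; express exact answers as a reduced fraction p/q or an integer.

class = fixed-axis compound train [3 meshes; 3 ratios multiply, 3 sense flips]
mesh 1 [16T→16T]: running ratio 1, sense −
mesh 2 [62T→86T]: running ratio 31/43, sense +
mesh 3 [71T→91T]: running ratio 2201/3913, sense −
ω_out/ω_in = -2201/3913

-2201/3913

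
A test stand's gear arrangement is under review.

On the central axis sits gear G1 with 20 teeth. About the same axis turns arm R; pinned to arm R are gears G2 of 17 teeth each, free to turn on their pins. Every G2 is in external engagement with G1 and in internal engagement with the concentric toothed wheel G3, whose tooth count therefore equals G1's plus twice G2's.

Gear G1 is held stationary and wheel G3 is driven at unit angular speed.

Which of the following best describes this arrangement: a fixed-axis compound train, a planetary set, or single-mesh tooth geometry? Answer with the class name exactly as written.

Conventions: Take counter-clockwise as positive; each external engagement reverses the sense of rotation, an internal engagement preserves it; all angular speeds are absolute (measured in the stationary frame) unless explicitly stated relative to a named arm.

planetary set

recognized (axles ride arm R): planetary set, 20/17/54 teeth
classification: planetary set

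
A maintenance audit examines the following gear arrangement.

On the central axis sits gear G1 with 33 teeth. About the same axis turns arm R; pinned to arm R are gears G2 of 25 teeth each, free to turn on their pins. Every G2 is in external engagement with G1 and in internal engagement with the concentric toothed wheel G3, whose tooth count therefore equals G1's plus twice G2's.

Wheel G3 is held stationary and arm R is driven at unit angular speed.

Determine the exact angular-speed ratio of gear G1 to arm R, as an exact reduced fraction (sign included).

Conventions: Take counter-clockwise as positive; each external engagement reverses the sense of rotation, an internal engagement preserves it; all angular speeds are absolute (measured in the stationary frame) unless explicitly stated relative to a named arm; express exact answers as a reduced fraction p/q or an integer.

116/33

recognized (axles ride arm R): planetary set, 33/25/83 teeth
ring teeth: 33 + 2·25 = 83
33(ω_sun−ω_arm) = −83(ω_ring−ω_arm),  ω_ring = 0, ω_arm = 1
ω_sun = 1 − (83/33)(0−1) = 116/33
ω_out/ω_in = 116/33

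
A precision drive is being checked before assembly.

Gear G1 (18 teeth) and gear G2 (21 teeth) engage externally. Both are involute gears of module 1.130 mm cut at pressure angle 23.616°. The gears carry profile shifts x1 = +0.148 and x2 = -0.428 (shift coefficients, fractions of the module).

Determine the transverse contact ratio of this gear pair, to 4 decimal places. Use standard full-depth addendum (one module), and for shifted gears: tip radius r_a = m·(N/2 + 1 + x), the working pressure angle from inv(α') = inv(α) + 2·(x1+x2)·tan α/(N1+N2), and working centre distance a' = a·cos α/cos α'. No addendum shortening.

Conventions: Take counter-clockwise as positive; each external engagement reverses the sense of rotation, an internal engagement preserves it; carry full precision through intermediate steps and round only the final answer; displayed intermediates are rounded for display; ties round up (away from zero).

single-mesh involute tooth geometry (18T engaging 21T at module 1.130)
base radii: r_b1 = 9.318272, r_b2 = 10.871317
tip radii: r_a1 = 11.467240, r_a2 = 12.511360
inv(α') = inv(23.616°) + 2·(+0.148-0.428)·tan α/(18+21) = 0.01876684  ⇒  α' = 21.53765°
a' = a·cos α / cos α' = 22.0350·cos 23.616°/cos 21.53765° = 21.705115
action lengths: √(r_a1²−r_b1²) = 6.683368, √(r_a2²−r_b2²) = 6.192625
base pitch p_b = π·m·cos α = 3.252690
CR = (6.683368 + 6.192625 − 21.705115·sin 21.53765°)/3.252690 = 1.508835
contact ratio ≈ 1.5088

1.5088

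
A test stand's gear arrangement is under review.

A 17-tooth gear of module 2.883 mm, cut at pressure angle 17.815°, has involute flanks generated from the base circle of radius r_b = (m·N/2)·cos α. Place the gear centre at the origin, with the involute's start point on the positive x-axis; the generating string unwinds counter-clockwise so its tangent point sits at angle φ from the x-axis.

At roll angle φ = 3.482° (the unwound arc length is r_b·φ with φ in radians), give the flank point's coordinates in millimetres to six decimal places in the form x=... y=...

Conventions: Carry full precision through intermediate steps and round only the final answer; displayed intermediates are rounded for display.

x=23.373488 y=0.001745

recognized (one wheel, involute flank): single-mesh tooth geometry, m = 2.883, N = 17
pitch radius r_p = m·N/2 = 2.883·17/2 = 24.505500
base radius r_b = r_p·cos α = 24.505500·cos 17.815° = 23.330445
roll angle φ = 3.482° = 0.06077236 rad
x = r_b·(cos φ + φ·sin φ) = 23.373488
y = r_b·(sin φ − φ·cos φ) = 0.001745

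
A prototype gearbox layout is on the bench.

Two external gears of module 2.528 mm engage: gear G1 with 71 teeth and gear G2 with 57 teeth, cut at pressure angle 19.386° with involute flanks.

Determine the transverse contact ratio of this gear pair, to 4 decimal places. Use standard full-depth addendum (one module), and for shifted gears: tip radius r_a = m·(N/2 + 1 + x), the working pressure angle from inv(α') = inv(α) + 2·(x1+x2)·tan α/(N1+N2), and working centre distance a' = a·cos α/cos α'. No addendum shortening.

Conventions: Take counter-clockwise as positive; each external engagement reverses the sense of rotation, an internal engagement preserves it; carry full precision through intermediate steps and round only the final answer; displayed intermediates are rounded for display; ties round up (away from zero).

topology: single-mesh involute geometry — m = 2.528, 71T/57T pair
base radii: r_b1 = 84.655856, r_b2 = 67.963152
tip radii: r_a1 = 92.272000, r_a2 = 74.576000
no profile shift: α' = α, a' = a
action lengths: √(r_a1²−r_b1²) = 36.708420, √(r_a2²−r_b2²) = 30.701625
base pitch p_b = π·m·cos α = 7.491668
CR = (36.708420 + 30.701625 − 161.792000·sin 19.38600°)/7.491668 = 1.829542
contact ratio ≈ 1.8295

1.8295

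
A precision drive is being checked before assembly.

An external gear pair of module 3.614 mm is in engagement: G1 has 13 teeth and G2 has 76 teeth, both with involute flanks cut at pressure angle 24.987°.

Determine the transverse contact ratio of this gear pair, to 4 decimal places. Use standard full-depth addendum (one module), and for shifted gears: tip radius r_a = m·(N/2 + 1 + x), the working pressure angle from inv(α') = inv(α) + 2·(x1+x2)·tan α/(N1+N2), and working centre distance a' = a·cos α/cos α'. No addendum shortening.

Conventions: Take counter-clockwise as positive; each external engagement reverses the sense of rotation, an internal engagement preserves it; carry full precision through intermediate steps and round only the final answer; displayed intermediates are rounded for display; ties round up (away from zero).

single-mesh involute tooth geometry (13T engaging 76T at module 3.614)
base radii: r_b1 = 21.292328, r_b2 = 124.478226
tip radii: r_a1 = 27.105000, r_a2 = 140.946000
no profile shift: α' = α, a' = a
action lengths: √(r_a1²−r_b1²) = 16.772531, √(r_a2²−r_b2²) = 66.113131
base pitch p_b = π·m·cos α = 10.291050
CR = (16.772531 + 66.113131 − 160.823000·sin 24.98700°)/10.291050 = 1.452913
contact ratio ≈ 1.4529

1.4529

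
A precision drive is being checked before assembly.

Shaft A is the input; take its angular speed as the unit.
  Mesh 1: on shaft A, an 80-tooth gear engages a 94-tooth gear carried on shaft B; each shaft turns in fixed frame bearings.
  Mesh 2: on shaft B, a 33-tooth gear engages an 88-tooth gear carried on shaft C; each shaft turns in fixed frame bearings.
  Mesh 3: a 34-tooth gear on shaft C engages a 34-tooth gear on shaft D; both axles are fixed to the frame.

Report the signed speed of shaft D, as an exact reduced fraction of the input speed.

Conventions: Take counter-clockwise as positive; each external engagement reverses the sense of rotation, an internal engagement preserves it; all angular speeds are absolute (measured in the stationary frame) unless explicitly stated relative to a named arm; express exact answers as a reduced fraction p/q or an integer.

-15/47

3-mesh fixed-axis compound train (all bearings frame-fixed)
mesh 1 [80T→94T]: |ω|/ω_in = 1×80/94 = 40/47, sense flips to −
mesh 2 [33T→88T]: |ω|/ω_in = (40/47)×33/88 = 15/47, sense flips to +
mesh 3 [34T→34T]: |ω|/ω_in = (15/47)×34/34 = 15/47, sense flips to −
signed output speed (× input speed) = -15/47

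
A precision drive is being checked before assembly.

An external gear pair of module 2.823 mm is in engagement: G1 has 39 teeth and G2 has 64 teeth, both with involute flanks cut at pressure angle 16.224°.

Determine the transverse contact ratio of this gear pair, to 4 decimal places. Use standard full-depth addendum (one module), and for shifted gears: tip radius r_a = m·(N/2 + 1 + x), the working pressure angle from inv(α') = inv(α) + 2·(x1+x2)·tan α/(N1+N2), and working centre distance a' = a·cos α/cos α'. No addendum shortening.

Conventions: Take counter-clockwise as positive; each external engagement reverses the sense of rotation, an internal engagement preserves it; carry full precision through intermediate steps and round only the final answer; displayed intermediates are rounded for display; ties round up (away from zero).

single-mesh involute tooth geometry (39T engaging 64T at module 2.823)
base radii: r_b1 = 52.856289, r_b2 = 86.738526
tip radii: r_a1 = 57.871500, r_a2 = 93.159000
no profile shift: α' = α, a' = a
action lengths: √(r_a1²−r_b1²) = 23.565297, √(r_a2²−r_b2²) = 33.985694
base pitch p_b = π·m·cos α = 8.515535
CR = (23.565297 + 33.985694 − 145.384500·sin 16.22400°)/8.515535 = 1.988311
contact ratio ≈ 1.9883

1.9883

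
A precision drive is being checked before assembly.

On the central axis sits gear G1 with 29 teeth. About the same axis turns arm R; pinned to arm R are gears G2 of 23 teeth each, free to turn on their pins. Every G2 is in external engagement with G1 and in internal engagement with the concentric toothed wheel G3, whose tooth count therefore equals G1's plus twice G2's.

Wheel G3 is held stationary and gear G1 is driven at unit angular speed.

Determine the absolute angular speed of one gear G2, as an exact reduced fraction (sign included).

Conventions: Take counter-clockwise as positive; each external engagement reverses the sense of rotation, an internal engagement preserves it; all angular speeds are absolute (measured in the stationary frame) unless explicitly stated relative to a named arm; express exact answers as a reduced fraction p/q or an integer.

recognized (axles ride arm R): planetary set, 29/23/75 teeth
ring teeth: 29 + 2·23 = 75
29(ω_sun−ω_arm) = −75(ω_ring−ω_arm),  ω_ring = 0, ω_sun = 1
29(1−ω_arm) = −75(0−ω_arm)  ⇒  104·ω_arm = 29  ⇒  ω_arm = 29/104
sun–planet mesh: 29·(1−29/104) = −23·(ω_p−ω_arm)  ⇒  ω_p−ω_arm = -2175/2392
ω_p = 29/104 − 2175/2392 = -29/46
exact speed ratio = -29/46

-29/46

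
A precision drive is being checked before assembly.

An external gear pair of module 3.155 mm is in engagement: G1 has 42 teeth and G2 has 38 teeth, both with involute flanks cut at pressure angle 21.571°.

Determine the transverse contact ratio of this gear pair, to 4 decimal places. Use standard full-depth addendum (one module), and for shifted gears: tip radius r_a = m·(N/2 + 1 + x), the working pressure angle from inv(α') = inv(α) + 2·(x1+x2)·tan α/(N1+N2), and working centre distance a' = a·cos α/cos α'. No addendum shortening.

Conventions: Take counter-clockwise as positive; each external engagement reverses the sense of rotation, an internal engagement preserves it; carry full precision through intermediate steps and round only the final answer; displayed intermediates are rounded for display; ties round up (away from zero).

1.6407

recognized (one external pair, fixed centres): single-mesh tooth geometry, m = 3.155, N1 = 42, N2 = 38
base radii: r_b1 = 61.614678, r_b2 = 55.746614
tip radii: r_a1 = 69.410000, r_a2 = 63.100000
no profile shift: α' = α, a' = a
action lengths: √(r_a1²−r_b1²) = 31.959029, √(r_a2²−r_b2²) = 29.562224
base pitch p_b = π·m·cos α = 9.217534
CR = (31.959029 + 29.562224 − 126.200000·sin 21.57100°)/9.217534 = 1.640713
contact ratio ≈ 1.6407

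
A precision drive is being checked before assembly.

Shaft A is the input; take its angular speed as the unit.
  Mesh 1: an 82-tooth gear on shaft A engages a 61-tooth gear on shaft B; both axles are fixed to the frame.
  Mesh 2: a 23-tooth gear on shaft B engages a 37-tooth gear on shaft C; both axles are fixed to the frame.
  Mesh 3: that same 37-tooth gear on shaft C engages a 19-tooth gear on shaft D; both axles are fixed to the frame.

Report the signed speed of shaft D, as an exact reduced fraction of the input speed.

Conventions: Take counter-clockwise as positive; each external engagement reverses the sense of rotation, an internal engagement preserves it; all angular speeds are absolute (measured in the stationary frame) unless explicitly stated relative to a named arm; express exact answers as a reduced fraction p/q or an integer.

-1886/1159

3-mesh fixed-axis compound train (all bearings frame-fixed)
mesh 1 [82T→61T]: |ω|/ω_in = 1×82/61 = 82/61, sense flips to −
mesh 2 [23T→37T]: |ω|/ω_in = (82/61)×23/37 = 1886/2257, sense flips to +
mesh 3 [37T→19T]: |ω|/ω_in = (1886/2257)×37/19 = 1886/1159, sense flips to −
signed output speed (× input speed) = -1886/1159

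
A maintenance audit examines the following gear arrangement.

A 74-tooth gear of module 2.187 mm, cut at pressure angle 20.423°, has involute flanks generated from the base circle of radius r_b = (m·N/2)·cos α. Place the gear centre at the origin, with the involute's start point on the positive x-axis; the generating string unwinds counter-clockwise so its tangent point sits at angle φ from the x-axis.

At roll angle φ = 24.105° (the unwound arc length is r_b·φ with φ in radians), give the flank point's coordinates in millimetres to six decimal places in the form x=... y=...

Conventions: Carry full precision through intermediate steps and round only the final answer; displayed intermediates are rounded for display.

recognized (one wheel, involute flank): single-mesh tooth geometry, m = 2.187, N = 74
pitch radius r_p = m·N/2 = 2.187·74/2 = 80.919000
base radius r_b = r_p·cos α = 80.919000·cos 20.423° = 75.832593
roll angle φ = 24.105° = 0.42071162 rad
x = r_b·(cos φ + φ·sin φ) = 82.249654
y = r_b·(sin φ − φ·cos φ) = 1.849191

x=82.249654 y=1.849191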